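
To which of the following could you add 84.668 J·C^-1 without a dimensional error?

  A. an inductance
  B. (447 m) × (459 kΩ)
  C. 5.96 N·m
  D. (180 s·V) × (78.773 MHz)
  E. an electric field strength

D.

Reference: J·C⁻¹ = N·m·(s·A)⁻¹ = kg·m²·s⁻³·A⁻¹.
Each option:
  A. [inductance] = kg·m²·s⁻²·A⁻²
  B. [m] · [kg·m²·s⁻³·A⁻²] = kg·m³·s⁻³·A⁻²
  C. N·m = kg·m·s⁻²·m = kg·m²·s⁻²
  D. [kg·m²·s⁻²·A⁻¹] · [s⁻¹] = kg·m²·s⁻³·A⁻¹  ← same
  E. [electric field strength] = kg·m·s⁻³·A⁻¹
Only D. matches kg·m²·s⁻³·A⁻¹.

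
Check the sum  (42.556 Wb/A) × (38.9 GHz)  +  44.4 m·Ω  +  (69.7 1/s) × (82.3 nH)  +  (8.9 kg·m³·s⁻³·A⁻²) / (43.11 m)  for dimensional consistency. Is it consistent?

In SI base units:
  (42.556 Wb/A) × (38.9 GHz):  [kg·m²·s⁻²·A⁻²] · [s⁻¹] = kg·m²·s⁻³·A⁻²
  44.4 m·Ω:  Ω·m = V·A⁻¹·m = kg·m³·s⁻³·A⁻²
  (69.7 1/s) × (82.3 nH):  [s⁻¹] · [kg·m²·s⁻²·A⁻²] = kg·m²·s⁻³·A⁻²
  (8.9 kg·m³·s⁻³·A⁻²) / (43.11 m):  [kg·m³·s⁻³·A⁻²] / [m] = kg·m²·s⁻³·A⁻²
The terms do not share a single dimension (kg·m²·s⁻³·A⁻² vs kg·m³·s⁻³·A⁻²).

No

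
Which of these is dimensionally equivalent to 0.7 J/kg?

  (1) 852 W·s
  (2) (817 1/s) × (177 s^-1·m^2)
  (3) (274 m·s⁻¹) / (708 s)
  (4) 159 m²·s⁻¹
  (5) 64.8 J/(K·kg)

(2)

Reference: J·kg⁻¹ = N·m·kg⁻¹ = m²·s⁻².
Each option:
  (1) W·s = J·s⁻¹·s = kg·m²·s⁻²
  (2) [s⁻¹] · [m²·s⁻¹] = m²·s⁻²  ← same
  (3) [m·s⁻¹] / [s] = m·s⁻²
  (4) m²·s⁻¹
  (5) J·kg⁻¹·K⁻¹ = N·m·kg⁻¹·K⁻¹ = m²·s⁻²·K⁻¹
Only (2) matches m²·s⁻².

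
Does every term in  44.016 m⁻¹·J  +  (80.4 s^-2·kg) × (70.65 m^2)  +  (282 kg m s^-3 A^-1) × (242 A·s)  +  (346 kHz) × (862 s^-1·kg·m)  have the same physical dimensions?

No

Work out the base dimensions of each:
  44.016 m⁻¹·J:  J·m⁻¹ = N·m·m⁻¹ = kg·m·s⁻²
  (80.4 s^-2·kg) × (70.65 m^2):  [kg·s⁻²] · [m²] = kg·m²·s⁻²
  (282 kg m s^-3 A^-1) × (242 A·s):  [kg·m·s⁻³·A⁻¹] · [s·A] = kg·m·s⁻²
  (346 kHz) × (862 s^-1·kg·m):  [s⁻¹] · [kg·m·s⁻¹] = kg·m·s⁻²
The terms do not share a single dimension (kg·m²·s⁻² vs kg·m·s⁻²).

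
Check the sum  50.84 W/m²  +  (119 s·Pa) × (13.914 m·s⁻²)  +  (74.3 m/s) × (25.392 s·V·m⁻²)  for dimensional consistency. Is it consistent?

Work out the base dimensions of each:
  50.84 W/m²:  W·m⁻² = J·s⁻¹·m⁻² = kg·s⁻³
  (119 s·Pa) × (13.914 m·s⁻²):  [kg·m⁻¹·s⁻¹] · [m·s⁻²] = kg·s⁻³
  (74.3 m/s) × (25.392 s·V·m⁻²):  [m·s⁻¹] · [kg·s⁻²·A⁻¹] = kg·m·s⁻³·A⁻¹
The terms do not share a single dimension (kg·m·s⁻³·A⁻¹ vs kg·s⁻³).

No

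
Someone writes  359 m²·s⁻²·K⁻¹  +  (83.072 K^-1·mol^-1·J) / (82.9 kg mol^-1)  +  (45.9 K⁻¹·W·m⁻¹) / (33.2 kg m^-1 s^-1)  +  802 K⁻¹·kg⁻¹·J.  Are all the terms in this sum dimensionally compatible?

Yes

Dimensions:
  359 m²·s⁻²·K⁻¹:  m²·s⁻²·K⁻¹
  (83.072 K^-1·mol^-1·J) / (82.9 kg mol^-1):  [kg·m²·s⁻²·K⁻¹·mol⁻¹] / [kg·mol⁻¹] = m²·s⁻²·K⁻¹
  (45.9 K⁻¹·W·m⁻¹) / (33.2 kg m^-1 s^-1):  [kg·m·s⁻³·K⁻¹] / [kg·m⁻¹·s⁻¹] = m²·s⁻²·K⁻¹
  802 K⁻¹·kg⁻¹·J:  J·kg⁻¹·K⁻¹ = N·m·kg⁻¹·K⁻¹ = m²·s⁻²·K⁻¹
Every term reduces to m²·s⁻²·K⁻¹.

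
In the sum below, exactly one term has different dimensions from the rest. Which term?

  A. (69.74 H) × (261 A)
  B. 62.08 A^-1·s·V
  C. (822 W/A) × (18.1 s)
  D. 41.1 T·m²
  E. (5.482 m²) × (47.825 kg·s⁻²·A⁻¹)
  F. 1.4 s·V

In SI base units:
  A. [kg·m²·s⁻²·A⁻²] · [A] = kg·m²·s⁻²·A⁻¹
  B. V·s·A⁻¹ = J·C⁻¹·s·A⁻¹ = kg·m²·s⁻²·A⁻²
  C. [kg·m²·s⁻³·A⁻¹] · [s] = kg·m²·s⁻²·A⁻¹
  D. T·m² = Wb·m⁻²·m² = kg·m²·s⁻²·A⁻¹
  E. [m²] · [kg·s⁻²·A⁻¹] = kg·m²·s⁻²·A⁻¹
  F. V·s = J·C⁻¹·s = kg·m²·s⁻²·A⁻¹
All reduce to kg·m²·s⁻²·A⁻¹ except B., which is kg·m²·s⁻²·A⁻².

B.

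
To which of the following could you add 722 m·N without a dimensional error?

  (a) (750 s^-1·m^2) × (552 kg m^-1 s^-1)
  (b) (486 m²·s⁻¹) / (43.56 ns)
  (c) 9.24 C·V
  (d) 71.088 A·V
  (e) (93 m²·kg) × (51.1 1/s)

Reference: N·m = kg·m·s⁻²·m = kg·m²·s⁻².
Each option:
  (a) [m²·s⁻¹] · [kg·m⁻¹·s⁻¹] = kg·m·s⁻²
  (b) [m²·s⁻¹] / [s] = m²·s⁻²
  (c) C·V = s·A·J·C⁻¹ = kg·m²·s⁻²  ← same
  (d) V·A = J·C⁻¹·A = kg·m²·s⁻³
  (e) [kg·m²] · [s⁻¹] = kg·m²·s⁻¹
Only (c) matches kg·m²·s⁻².

(c)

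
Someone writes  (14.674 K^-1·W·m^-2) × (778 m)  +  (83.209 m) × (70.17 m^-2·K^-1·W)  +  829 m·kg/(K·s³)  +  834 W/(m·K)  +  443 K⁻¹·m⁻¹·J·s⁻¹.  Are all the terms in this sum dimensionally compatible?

Reduce each to base SI dimensions:
  (14.674 K^-1·W·m^-2) × (778 m):  [kg·s⁻³·K⁻¹] · [m] = kg·m·s⁻³·K⁻¹
  (83.209 m) × (70.17 m^-2·K^-1·W):  [m] · [kg·s⁻³·K⁻¹] = kg·m·s⁻³·K⁻¹
  829 m·kg/(K·s³):  kg·m·s⁻³·K⁻¹
  834 W/(m·K):  W·m⁻¹·K⁻¹ = J·s⁻¹·m⁻¹·K⁻¹ = kg·m·s⁻³·K⁻¹
  443 K⁻¹·m⁻¹·J·s⁻¹:  J·s⁻¹·m⁻¹·K⁻¹ = N·m·s⁻¹·m⁻¹·K⁻¹ = kg·m·s⁻³·K⁻¹
Every term reduces to kg·m·s⁻³·K⁻¹.

Yes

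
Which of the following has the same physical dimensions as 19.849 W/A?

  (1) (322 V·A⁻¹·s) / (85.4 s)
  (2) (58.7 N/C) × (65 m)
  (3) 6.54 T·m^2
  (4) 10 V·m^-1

(2)

Reference: W·A⁻¹ = J·s⁻¹·A⁻¹ = kg·m²·s⁻³·A⁻¹.
Each option:
  (1) [kg·m²·s⁻²·A⁻²] / [s] = kg·m²·s⁻³·A⁻²
  (2) [kg·m·s⁻³·A⁻¹] · [m] = kg·m²·s⁻³·A⁻¹  ← same
  (3) T·m² = Wb·m⁻²·m² = kg·m²·s⁻²·A⁻¹
  (4) V·m⁻¹ = J·C⁻¹·m⁻¹ = kg·m·s⁻³·A⁻¹
Only (2) matches kg·m²·s⁻³·A⁻¹.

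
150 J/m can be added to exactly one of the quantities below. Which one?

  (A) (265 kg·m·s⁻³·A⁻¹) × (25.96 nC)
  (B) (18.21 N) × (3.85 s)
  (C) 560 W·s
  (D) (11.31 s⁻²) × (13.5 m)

Reference: J·m⁻¹ = N·m·m⁻¹ = kg·m·s⁻².
Each option:
  (A) [kg·m·s⁻³·A⁻¹] · [s·A] = kg·m·s⁻²  ← same
  (B) [kg·m·s⁻²] · [s] = kg·m·s⁻¹
  (C) W·s = J·s⁻¹·s = kg·m²·s⁻²
  (D) [s⁻²] · [m] = m·s⁻²
Only (A) matches kg·m·s⁻².

(A)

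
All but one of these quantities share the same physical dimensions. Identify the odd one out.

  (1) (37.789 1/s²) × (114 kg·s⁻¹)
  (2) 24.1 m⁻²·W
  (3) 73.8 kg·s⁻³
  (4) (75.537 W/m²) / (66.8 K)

Expand each in SI base units:
  (1) [s⁻²] · [kg·s⁻¹] = kg·s⁻³
  (2) W·m⁻² = J·s⁻¹·m⁻² = kg·s⁻³
  (3) kg·s⁻³
  (4) [kg·s⁻³] / [K] = kg·s⁻³·K⁻¹
All reduce to kg·s⁻³ except (4), which is kg·s⁻³·K⁻¹.

(4)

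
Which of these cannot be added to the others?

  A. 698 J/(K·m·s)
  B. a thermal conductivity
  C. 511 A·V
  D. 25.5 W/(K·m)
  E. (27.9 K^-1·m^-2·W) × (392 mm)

C.

Expand each in SI base units:
  A. J·s⁻¹·m⁻¹·K⁻¹ = N·m·s⁻¹·m⁻¹·K⁻¹ = kg·m·s⁻³·K⁻¹
  B. [thermal conductivity] = kg·m·s⁻³·K⁻¹
  C. V·A = J·C⁻¹·A = kg·m²·s⁻³
  D. W·m⁻¹·K⁻¹ = J·s⁻¹·m⁻¹·K⁻¹ = kg·m·s⁻³·K⁻¹
  E. [kg·s⁻³·K⁻¹] · [m] = kg·m·s⁻³·K⁻¹
All reduce to kg·m·s⁻³·K⁻¹ except C., which is kg·m²·s⁻³.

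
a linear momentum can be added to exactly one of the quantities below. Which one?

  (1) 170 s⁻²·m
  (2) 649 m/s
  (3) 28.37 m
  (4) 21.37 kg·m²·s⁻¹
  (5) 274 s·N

(5)

Reference: [linear momentum] = kg·m·s⁻¹.
Each option:
  (1) m·s⁻²
  (2) m·s⁻¹
  (3) m
  (4) kg·m²·s⁻¹
  (5) N·s = kg·m·s⁻²·s = kg·m·s⁻¹  ← same
Only (5) matches kg·m·s⁻¹.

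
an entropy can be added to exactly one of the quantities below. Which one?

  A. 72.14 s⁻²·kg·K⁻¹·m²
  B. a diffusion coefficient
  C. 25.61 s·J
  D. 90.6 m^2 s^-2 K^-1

Reference: [entropy] = kg·m²·s⁻²·K⁻¹.
Each option:
  A. kg·m²·s⁻²·K⁻¹  ← same
  B. [diffusion coefficient] = m²·s⁻¹
  C. J·s = N·m·s = kg·m²·s⁻¹
  D. m²·s⁻²·K⁻¹
Only A. matches kg·m²·s⁻²·K⁻¹.

A.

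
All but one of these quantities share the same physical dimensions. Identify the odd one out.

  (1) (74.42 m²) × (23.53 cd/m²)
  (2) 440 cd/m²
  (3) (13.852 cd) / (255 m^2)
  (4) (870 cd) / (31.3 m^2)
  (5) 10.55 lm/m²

In SI base units:
  (1) [m²] · [m⁻²·cd] = cd
  (2) cd·m⁻² = m⁻²·cd
  (3) [cd] / [m²] = m⁻²·cd
  (4) [cd] / [m²] = m⁻²·cd
  (5) lm·m⁻² = cd·m⁻² = m⁻²·cd
All reduce to m⁻²·cd except (1), which is cd.

(1)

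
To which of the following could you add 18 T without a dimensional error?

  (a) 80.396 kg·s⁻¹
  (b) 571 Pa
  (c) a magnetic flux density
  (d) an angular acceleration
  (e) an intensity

Reference: T = Wb·m⁻² = kg·s⁻²·A⁻¹.
Each option:
  (a) kg·s⁻¹
  (b) Pa = N·m⁻² = kg·m⁻¹·s⁻²
  (c) [magnetic flux density] = kg·s⁻²·A⁻¹  ← same
  (d) [angular acceleration] = s⁻²
  (e) [intensity] = kg·s⁻³
Only (c) matches kg·s⁻²·A⁻¹.

(c)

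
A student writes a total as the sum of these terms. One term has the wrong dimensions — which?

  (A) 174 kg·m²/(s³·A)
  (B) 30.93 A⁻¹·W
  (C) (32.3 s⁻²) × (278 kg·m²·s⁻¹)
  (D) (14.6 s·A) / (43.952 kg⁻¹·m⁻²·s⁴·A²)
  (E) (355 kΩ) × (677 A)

Expand each in SI base units:
  (A) kg·m²·s⁻³·A⁻¹
  (B) W·A⁻¹ = J·s⁻¹·A⁻¹ = kg·m²·s⁻³·A⁻¹
  (C) [s⁻²] · [kg·m²·s⁻¹] = kg·m²·s⁻³
  (D) [s·A] / [kg⁻¹·m⁻²·s⁴·A²] = kg·m²·s⁻³·A⁻¹
  (E) [kg·m²·s⁻³·A⁻²] · [A] = kg·m²·s⁻³·A⁻¹
All reduce to kg·m²·s⁻³·A⁻¹ except (C), which is kg·m²·s⁻³.

(C)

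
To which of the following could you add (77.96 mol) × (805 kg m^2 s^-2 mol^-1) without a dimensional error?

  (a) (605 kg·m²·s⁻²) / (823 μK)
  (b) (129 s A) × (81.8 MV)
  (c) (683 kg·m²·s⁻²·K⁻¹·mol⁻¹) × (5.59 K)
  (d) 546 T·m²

Reference: [mol] · [kg·m²·s⁻²·mol⁻¹] = kg·m²·s⁻².
Each option:
  (a) [kg·m²·s⁻²] / [K] = kg·m²·s⁻²·K⁻¹
  (b) [s·A] · [kg·m²·s⁻³·A⁻¹] = kg·m²·s⁻²  ← same
  (c) [kg·m²·s⁻²·K⁻¹·mol⁻¹] · [K] = kg·m²·s⁻²·mol⁻¹
  (d) T·m² = Wb·m⁻²·m² = kg·m²·s⁻²·A⁻¹
Only (b) matches kg·m²·s⁻².

(b)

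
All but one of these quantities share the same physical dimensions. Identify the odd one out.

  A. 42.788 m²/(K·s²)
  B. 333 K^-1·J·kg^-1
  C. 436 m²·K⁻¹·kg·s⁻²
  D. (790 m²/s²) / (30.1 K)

Dimensions:
  A. m²·s⁻²·K⁻¹
  B. J·kg⁻¹·K⁻¹ = N·m·kg⁻¹·K⁻¹ = m²·s⁻²·K⁻¹
  C. kg·m²·s⁻²·K⁻¹
  D. [m²·s⁻²] / [K] = m²·s⁻²·K⁻¹
All reduce to m²·s⁻²·K⁻¹ except C., which is kg·m²·s⁻²·K⁻¹.

C.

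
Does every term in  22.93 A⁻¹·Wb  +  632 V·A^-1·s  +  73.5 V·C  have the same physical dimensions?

Dimensions:
  22.93 A⁻¹·Wb:  Wb·A⁻¹ = V·s·A⁻¹ = kg·m²·s⁻²·A⁻²
  632 V·A^-1·s:  V·s·A⁻¹ = J·C⁻¹·s·A⁻¹ = kg·m²·s⁻²·A⁻²
  73.5 V·C:  C·V = s·A·J·C⁻¹ = kg·m²·s⁻²
The terms do not share a single dimension (kg·m²·s⁻² vs kg·m²·s⁻²·A⁻²).

No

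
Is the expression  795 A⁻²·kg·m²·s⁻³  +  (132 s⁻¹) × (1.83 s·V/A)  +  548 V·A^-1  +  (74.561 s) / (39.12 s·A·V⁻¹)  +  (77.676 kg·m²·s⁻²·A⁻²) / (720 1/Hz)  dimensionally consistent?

In SI base units:
  795 A⁻²·kg·m²·s⁻³:  kg·m²·s⁻³·A⁻²
  (132 s⁻¹) × (1.83 s·V/A):  [s⁻¹] · [kg·m²·s⁻²·A⁻²] = kg·m²·s⁻³·A⁻²
  548 V·A^-1:  V·A⁻¹ = J·C⁻¹·A⁻¹ = kg·m²·s⁻³·A⁻²
  (74.561 s) / (39.12 s·A·V⁻¹):  [s] / [kg⁻¹·m⁻²·s⁴·A²] = kg·m²·s⁻³·A⁻²
  (77.676 kg·m²·s⁻²·A⁻²) / (720 1/Hz):  [kg·m²·s⁻²·A⁻²] / [s] = kg·m²·s⁻³·A⁻²
Every term reduces to kg·m²·s⁻³·A⁻².

Yes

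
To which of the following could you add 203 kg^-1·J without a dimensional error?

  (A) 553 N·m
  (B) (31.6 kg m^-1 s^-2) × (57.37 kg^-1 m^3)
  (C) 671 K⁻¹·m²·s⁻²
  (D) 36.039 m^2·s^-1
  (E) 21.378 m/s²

(B)

Reference: J·kg⁻¹ = N·m·kg⁻¹ = m²·s⁻².
Each option:
  (A) N·m = kg·m·s⁻²·m = kg·m²·s⁻²
  (B) [kg·m⁻¹·s⁻²] · [kg⁻¹·m³] = m²·s⁻²  ← same
  (C) m²·s⁻²·K⁻¹
  (D) m²·s⁻¹
  (E) m·s⁻²
Only (B) matches m²·s⁻².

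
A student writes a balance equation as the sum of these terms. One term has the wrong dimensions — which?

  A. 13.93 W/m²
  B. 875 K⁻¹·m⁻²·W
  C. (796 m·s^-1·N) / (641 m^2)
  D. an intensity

Expand each in SI base units:
  A. W·m⁻² = J·s⁻¹·m⁻² = kg·s⁻³
  B. W·m⁻²·K⁻¹ = J·s⁻¹·m⁻²·K⁻¹ = kg·s⁻³·K⁻¹
  C. [kg·m²·s⁻³] / [m²] = kg·s⁻³
  D. [intensity] = kg·s⁻³
All reduce to kg·s⁻³ except B., which is kg·s⁻³·K⁻¹.

B.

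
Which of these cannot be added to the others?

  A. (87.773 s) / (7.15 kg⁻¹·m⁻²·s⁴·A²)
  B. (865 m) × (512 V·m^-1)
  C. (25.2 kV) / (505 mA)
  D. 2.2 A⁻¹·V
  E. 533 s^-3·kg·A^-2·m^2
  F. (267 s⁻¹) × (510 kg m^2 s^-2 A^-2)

Reduce each to base SI dimensions:
  A. [s] / [kg⁻¹·m⁻²·s⁴·A²] = kg·m²·s⁻³·A⁻²
  B. [m] · [kg·m·s⁻³·A⁻¹] = kg·m²·s⁻³·A⁻¹
  C. [kg·m²·s⁻³·A⁻¹] / [A] = kg·m²·s⁻³·A⁻²
  D. V·A⁻¹ = J·C⁻¹·A⁻¹ = kg·m²·s⁻³·A⁻²
  E. kg·m²·s⁻³·A⁻²
  F. [s⁻¹] · [kg·m²·s⁻²·A⁻²] = kg·m²·s⁻³·A⁻²
All reduce to kg·m²·s⁻³·A⁻² except B., which is kg·m²·s⁻³·A⁻¹.

B.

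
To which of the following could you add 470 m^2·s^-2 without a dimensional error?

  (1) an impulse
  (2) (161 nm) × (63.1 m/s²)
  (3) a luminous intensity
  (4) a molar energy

(2)

Reference: m²·s⁻².
Each option:
  (1) [impulse] = kg·m·s⁻¹
  (2) [m] · [m·s⁻²] = m²·s⁻²  ← same
  (3) [luminous intensity] = cd
  (4) [molar energy] = kg·m²·s⁻²·mol⁻¹
Only (2) matches m²·s⁻².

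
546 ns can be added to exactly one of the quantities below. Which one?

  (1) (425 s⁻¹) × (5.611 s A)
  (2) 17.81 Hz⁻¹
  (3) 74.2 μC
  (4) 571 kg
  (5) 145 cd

Reference: s.
Each option:
  (1) [s⁻¹] · [s·A] = A
  (2) Hz⁻¹ = (s⁻¹)⁻¹ = s  ← same
  (3) C = s·A
  (4) kg
  (5) cd
Only (2) matches s.

(2)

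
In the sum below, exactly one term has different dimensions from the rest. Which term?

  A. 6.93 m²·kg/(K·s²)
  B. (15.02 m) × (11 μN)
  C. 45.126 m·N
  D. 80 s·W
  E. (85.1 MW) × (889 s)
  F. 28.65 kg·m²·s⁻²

Expand each in SI base units:
  A. kg·m²·s⁻²·K⁻¹
  B. [m] · [kg·m·s⁻²] = kg·m²·s⁻²
  C. N·m = kg·m·s⁻²·m = kg·m²·s⁻²
  D. W·s = J·s⁻¹·s = kg·m²·s⁻²
  E. [kg·m²·s⁻³] · [s] = kg·m²·s⁻²
  F. kg·m²·s⁻²
All reduce to kg·m²·s⁻² except A., which is kg·m²·s⁻²·K⁻¹.

A.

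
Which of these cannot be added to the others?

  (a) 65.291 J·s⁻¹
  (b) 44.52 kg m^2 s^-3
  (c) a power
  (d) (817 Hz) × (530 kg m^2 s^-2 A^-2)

In SI base units:
  (a) J·s⁻¹ = N·m·s⁻¹ = kg·m²·s⁻³
  (b) kg·m²·s⁻³
  (c) [power] = kg·m²·s⁻³
  (d) [s⁻¹] · [kg·m²·s⁻²·A⁻²] = kg·m²·s⁻³·A⁻²
All reduce to kg·m²·s⁻³ except (d), which is kg·m²·s⁻³·A⁻².

(d)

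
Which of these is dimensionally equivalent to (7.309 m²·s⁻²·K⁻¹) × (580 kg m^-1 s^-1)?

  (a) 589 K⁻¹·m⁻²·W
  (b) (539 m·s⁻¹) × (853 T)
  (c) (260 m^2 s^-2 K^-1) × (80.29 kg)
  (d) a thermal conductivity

Reference: [m²·s⁻²·K⁻¹] · [kg·m⁻¹·s⁻¹] = kg·m·s⁻³·K⁻¹.
Each option:
  (a) W·m⁻²·K⁻¹ = J·s⁻¹·m⁻²·K⁻¹ = kg·s⁻³·K⁻¹
  (b) [m·s⁻¹] · [kg·s⁻²·A⁻¹] = kg·m·s⁻³·A⁻¹
  (c) [m²·s⁻²·K⁻¹] · [kg] = kg·m²·s⁻²·K⁻¹
  (d) [thermal conductivity] = kg·m·s⁻³·K⁻¹  ← same
Only (d) matches kg·m·s⁻³·K⁻¹.

(d)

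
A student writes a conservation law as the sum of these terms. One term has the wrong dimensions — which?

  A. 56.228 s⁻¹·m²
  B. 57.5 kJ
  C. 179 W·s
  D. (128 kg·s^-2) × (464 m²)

In SI base units:
  A. m²·s⁻¹
  B. J = N·m = kg·m²·s⁻²
  C. W·s = J·s⁻¹·s = kg·m²·s⁻²
  D. [kg·s⁻²] · [m²] = kg·m²·s⁻²
All reduce to kg·m²·s⁻² except A., which is m²·s⁻¹.

A.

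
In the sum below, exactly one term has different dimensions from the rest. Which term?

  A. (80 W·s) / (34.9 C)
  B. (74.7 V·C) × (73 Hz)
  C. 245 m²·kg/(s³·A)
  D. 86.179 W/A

B.

In SI base units:
  A. [kg·m²·s⁻²] / [s·A] = kg·m²·s⁻³·A⁻¹
  B. [kg·m²·s⁻²] · [s⁻¹] = kg·m²·s⁻³
  C. kg·m²·s⁻³·A⁻¹
  D. W·A⁻¹ = J·s⁻¹·A⁻¹ = kg·m²·s⁻³·A⁻¹
All reduce to kg·m²·s⁻³·A⁻¹ except B., which is kg·m²·s⁻³.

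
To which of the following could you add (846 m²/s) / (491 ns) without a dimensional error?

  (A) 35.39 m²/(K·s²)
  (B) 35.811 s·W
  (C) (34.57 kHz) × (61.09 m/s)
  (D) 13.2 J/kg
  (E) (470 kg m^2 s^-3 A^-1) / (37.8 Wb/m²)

(D)

Reference: [m²·s⁻¹] / [s] = m²·s⁻².
Each option:
  (A) m²·s⁻²·K⁻¹
  (B) W·s = J·s⁻¹·s = kg·m²·s⁻²
  (C) [s⁻¹] · [m·s⁻¹] = m·s⁻²
  (D) J·kg⁻¹ = N·m·kg⁻¹ = m²·s⁻²  ← same
  (E) [kg·m²·s⁻³·A⁻¹] / [kg·s⁻²·A⁻¹] = m²·s⁻¹
Only (D) matches m²·s⁻².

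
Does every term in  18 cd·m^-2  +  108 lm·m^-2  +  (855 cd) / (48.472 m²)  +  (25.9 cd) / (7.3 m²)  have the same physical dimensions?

Yes

Expand each in SI base units:
  18 cd·m^-2:  cd·m⁻² = m⁻²·cd
  108 lm·m^-2:  lm·m⁻² = cd·m⁻² = m⁻²·cd
  (855 cd) / (48.472 m²):  [cd] / [m²] = m⁻²·cd
  (25.9 cd) / (7.3 m²):  [cd] / [m²] = m⁻²·cd
Every term reduces to m⁻²·cd.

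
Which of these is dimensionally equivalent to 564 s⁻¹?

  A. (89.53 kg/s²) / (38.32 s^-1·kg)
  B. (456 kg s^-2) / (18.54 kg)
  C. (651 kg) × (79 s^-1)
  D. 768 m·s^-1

Reference: s⁻¹.
Each option:
  A. [kg·s⁻²] / [kg·s⁻¹] = s⁻¹  ← same
  B. [kg·s⁻²] / [kg] = s⁻²
  C. [kg] · [s⁻¹] = kg·s⁻¹
  D. m·s⁻¹
Only A. matches s⁻¹.

A.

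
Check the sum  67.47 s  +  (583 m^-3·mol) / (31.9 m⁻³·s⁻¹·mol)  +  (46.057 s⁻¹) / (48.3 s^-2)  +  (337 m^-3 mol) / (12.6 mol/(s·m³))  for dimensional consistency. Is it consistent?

Expand each in SI base units:
  67.47 s:  s
  (583 m^-3·mol) / (31.9 m⁻³·s⁻¹·mol):  [m⁻³·mol] / [m⁻³·s⁻¹·mol] = s
  (46.057 s⁻¹) / (48.3 s^-2):  [s⁻¹] / [s⁻²] = s
  (337 m^-3 mol) / (12.6 mol/(s·m³)):  [m⁻³·mol] / [m⁻³·s⁻¹·mol] = s
Every term reduces to s.

Yes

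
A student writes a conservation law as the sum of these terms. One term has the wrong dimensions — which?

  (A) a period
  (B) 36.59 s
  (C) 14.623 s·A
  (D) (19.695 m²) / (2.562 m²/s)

In SI base units:
  (A) [period] = s
  (B) s
  (C) A·s = s·A
  (D) [m²] / [m²·s⁻¹] = s
All reduce to s except (C), which is s·A.

(C)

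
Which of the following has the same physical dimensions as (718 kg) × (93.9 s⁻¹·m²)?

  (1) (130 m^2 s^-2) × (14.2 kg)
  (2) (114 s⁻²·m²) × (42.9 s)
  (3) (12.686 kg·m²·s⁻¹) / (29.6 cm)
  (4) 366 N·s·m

Reference: [kg] · [m²·s⁻¹] = kg·m²·s⁻¹.
Each option:
  (1) [m²·s⁻²] · [kg] = kg·m²·s⁻²
  (2) [m²·s⁻²] · [s] = m²·s⁻¹
  (3) [kg·m²·s⁻¹] / [m] = kg·m·s⁻¹
  (4) N·m·s = kg·m·s⁻²·m·s = kg·m²·s⁻¹  ← same
Only (4) matches kg·m²·s⁻¹.

(4)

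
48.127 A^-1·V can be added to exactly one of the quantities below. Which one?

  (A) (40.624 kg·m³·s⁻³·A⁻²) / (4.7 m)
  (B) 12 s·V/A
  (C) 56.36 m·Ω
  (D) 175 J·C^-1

(A)

Reference: V·A⁻¹ = J·C⁻¹·A⁻¹ = kg·m²·s⁻³·A⁻².
Each option:
  (A) [kg·m³·s⁻³·A⁻²] / [m] = kg·m²·s⁻³·A⁻²  ← same
  (B) V·s·A⁻¹ = J·C⁻¹·s·A⁻¹ = kg·m²·s⁻²·A⁻²
  (C) Ω·m = V·A⁻¹·m = kg·m³·s⁻³·A⁻²
  (D) J·C⁻¹ = N·m·(s·A)⁻¹ = kg·m²·s⁻³·A⁻¹
Only (A) matches kg·m²·s⁻³·A⁻².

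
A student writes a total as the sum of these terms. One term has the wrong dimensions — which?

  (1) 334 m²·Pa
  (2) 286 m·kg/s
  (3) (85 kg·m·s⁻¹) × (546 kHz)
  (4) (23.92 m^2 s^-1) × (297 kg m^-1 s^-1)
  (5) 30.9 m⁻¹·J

(2)

Expand each in SI base units:
  (1) Pa·m² = N·m⁻²·m² = kg·m·s⁻²
  (2) kg·m·s⁻¹
  (3) [kg·m·s⁻¹] · [s⁻¹] = kg·m·s⁻²
  (4) [m²·s⁻¹] · [kg·m⁻¹·s⁻¹] = kg·m·s⁻²
  (5) J·m⁻¹ = N·m·m⁻¹ = kg·m·s⁻²
All reduce to kg·m·s⁻² except (2), which is kg·m·s⁻¹.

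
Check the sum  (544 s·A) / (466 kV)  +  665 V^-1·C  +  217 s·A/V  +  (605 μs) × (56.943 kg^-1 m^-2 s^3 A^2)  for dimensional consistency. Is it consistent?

Yes

Dimensions:
  (544 s·A) / (466 kV):  [s·A] / [kg·m²·s⁻³·A⁻¹] = kg⁻¹·m⁻²·s⁴·A²
  665 V^-1·C:  C·V⁻¹ = s·A·(J·C⁻¹)⁻¹ = kg⁻¹·m⁻²·s⁴·A²
  217 s·A/V:  A·s·V⁻¹ = A·s·(J·C⁻¹)⁻¹ = kg⁻¹·m⁻²·s⁴·A²
  (605 μs) × (56.943 kg^-1 m^-2 s^3 A^2):  [s] · [kg⁻¹·m⁻²·s³·A²] = kg⁻¹·m⁻²·s⁴·A²
Every term reduces to kg⁻¹·m⁻²·s⁴·A².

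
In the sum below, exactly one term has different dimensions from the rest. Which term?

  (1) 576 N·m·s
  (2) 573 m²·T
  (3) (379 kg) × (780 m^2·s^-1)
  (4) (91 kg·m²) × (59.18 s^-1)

In SI base units:
  (1) N·m·s = kg·m·s⁻²·m·s = kg·m²·s⁻¹
  (2) T·m² = Wb·m⁻²·m² = kg·m²·s⁻²·A⁻¹
  (3) [kg] · [m²·s⁻¹] = kg·m²·s⁻¹
  (4) [kg·m²] · [s⁻¹] = kg·m²·s⁻¹
All reduce to kg·m²·s⁻¹ except (2), which is kg·m²·s⁻²·A⁻¹.

(2)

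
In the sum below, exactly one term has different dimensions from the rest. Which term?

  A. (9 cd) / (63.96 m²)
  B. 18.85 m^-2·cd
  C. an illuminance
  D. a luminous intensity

Work out the base dimensions of each:
  A. [cd] / [m²] = m⁻²·cd
  B. cd·m⁻² = m⁻²·cd
  C. [illuminance] = m⁻²·cd
  D. [luminous intensity] = cd
All reduce to m⁻²·cd except D., which is cd.

D.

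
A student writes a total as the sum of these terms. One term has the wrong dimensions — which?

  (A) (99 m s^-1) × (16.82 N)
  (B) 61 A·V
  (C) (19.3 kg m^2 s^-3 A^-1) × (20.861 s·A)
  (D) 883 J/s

(C)

Reduce each to base SI dimensions:
  (A) [m·s⁻¹] · [kg·m·s⁻²] = kg·m²·s⁻³
  (B) V·A = J·C⁻¹·A = kg·m²·s⁻³
  (C) [kg·m²·s⁻³·A⁻¹] · [s·A] = kg·m²·s⁻²
  (D) J·s⁻¹ = N·m·s⁻¹ = kg·m²·s⁻³
All reduce to kg·m²·s⁻³ except (C), which is kg·m²·s⁻².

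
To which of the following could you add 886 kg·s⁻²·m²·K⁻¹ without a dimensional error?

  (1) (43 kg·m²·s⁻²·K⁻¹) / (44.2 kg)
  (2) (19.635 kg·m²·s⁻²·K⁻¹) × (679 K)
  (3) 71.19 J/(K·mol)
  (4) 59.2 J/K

(4)

Reference: kg·m²·s⁻²·K⁻¹.
Each option:
  (1) [kg·m²·s⁻²·K⁻¹] / [kg] = m²·s⁻²·K⁻¹
  (2) [kg·m²·s⁻²·K⁻¹] · [K] = kg·m²·s⁻²
  (3) J·mol⁻¹·K⁻¹ = N·m·mol⁻¹·K⁻¹ = kg·m²·s⁻²·K⁻¹·mol⁻¹
  (4) J·K⁻¹ = N·m·K⁻¹ = kg·m²·s⁻²·K⁻¹  ← same
Only (4) matches kg·m²·s⁻²·K⁻¹.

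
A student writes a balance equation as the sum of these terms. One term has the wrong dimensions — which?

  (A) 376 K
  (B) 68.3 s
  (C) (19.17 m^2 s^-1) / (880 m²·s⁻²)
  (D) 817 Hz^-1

Dimensions:
  (A) K
  (B) s
  (C) [m²·s⁻¹] / [m²·s⁻²] = s
  (D) Hz⁻¹ = (s⁻¹)⁻¹ = s
All reduce to s except (A), which is K.

(A)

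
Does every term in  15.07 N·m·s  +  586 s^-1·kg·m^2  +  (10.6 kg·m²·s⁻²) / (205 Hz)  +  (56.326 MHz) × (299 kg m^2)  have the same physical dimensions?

Expand each in SI base units:
  15.07 N·m·s:  N·m·s = kg·m·s⁻²·m·s = kg·m²·s⁻¹
  586 s^-1·kg·m^2:  kg·m²·s⁻¹
  (10.6 kg·m²·s⁻²) / (205 Hz):  [kg·m²·s⁻²] / [s⁻¹] = kg·m²·s⁻¹
  (56.326 MHz) × (299 kg m^2):  [s⁻¹] · [kg·m²] = kg·m²·s⁻¹
Every term reduces to kg·m²·s⁻¹.

Yes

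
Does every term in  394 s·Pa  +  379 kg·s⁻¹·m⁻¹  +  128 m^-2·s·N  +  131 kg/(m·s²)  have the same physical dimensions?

No

Reduce each to base SI dimensions:
  394 s·Pa:  Pa·s = N·m⁻²·s = kg·m⁻¹·s⁻¹
  379 kg·s⁻¹·m⁻¹:  kg·m⁻¹·s⁻¹
  128 m^-2·s·N:  N·s·m⁻² = kg·m·s⁻²·s·m⁻² = kg·m⁻¹·s⁻¹
  131 kg/(m·s²):  kg·m⁻¹·s⁻²
The terms do not share a single dimension (kg·m⁻¹·s⁻² vs kg·m⁻¹·s⁻¹).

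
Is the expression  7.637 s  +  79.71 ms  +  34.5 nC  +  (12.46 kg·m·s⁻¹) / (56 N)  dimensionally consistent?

Work out the base dimensions of each:
  7.637 s:  s
  79.71 ms:  s
  34.5 nC:  C = s·A
  (12.46 kg·m·s⁻¹) / (56 N):  [kg·m·s⁻¹] / [kg·m·s⁻²] = s
The terms do not share a single dimension (s vs s·A).

No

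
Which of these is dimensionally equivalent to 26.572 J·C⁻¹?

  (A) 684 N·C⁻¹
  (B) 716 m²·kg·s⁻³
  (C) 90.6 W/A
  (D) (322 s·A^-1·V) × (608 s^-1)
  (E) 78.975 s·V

Reference: J·C⁻¹ = N·m·(s·A)⁻¹ = kg·m²·s⁻³·A⁻¹.
Each option:
  (A) N·C⁻¹ = kg·m·s⁻²·(s·A)⁻¹ = kg·m·s⁻³·A⁻¹
  (B) kg·m²·s⁻³
  (C) W·A⁻¹ = J·s⁻¹·A⁻¹ = kg·m²·s⁻³·A⁻¹  ← same
  (D) [kg·m²·s⁻²·A⁻²] · [s⁻¹] = kg·m²·s⁻³·A⁻²
  (E) V·s = J·C⁻¹·s = kg·m²·s⁻²·A⁻¹
Only (C) matches kg·m²·s⁻³·A⁻¹.

(C)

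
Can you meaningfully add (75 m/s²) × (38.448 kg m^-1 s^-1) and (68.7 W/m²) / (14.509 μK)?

Dimensions:
  (75 m/s²) × (38.448 kg m^-1 s^-1):  [m·s⁻²] · [kg·m⁻¹·s⁻¹] = kg·s⁻³
  (68.7 W/m²) / (14.509 μK):  [kg·s⁻³] / [K] = kg·s⁻³·K⁻¹
kg·s⁻³ ≠ kg·s⁻³·K⁻¹, so they cannot be added.

No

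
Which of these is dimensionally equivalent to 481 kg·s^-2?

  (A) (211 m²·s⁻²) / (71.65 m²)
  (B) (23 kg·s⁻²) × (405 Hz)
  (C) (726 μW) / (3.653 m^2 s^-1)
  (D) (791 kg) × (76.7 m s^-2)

(C)

Reference: kg·s⁻².
Each option:
  (A) [m²·s⁻²] / [m²] = s⁻²
  (B) [kg·s⁻²] · [s⁻¹] = kg·s⁻³
  (C) [kg·m²·s⁻³] / [m²·s⁻¹] = kg·s⁻²  ← same
  (D) [kg] · [m·s⁻²] = kg·m·s⁻²
Only (C) matches kg·s⁻².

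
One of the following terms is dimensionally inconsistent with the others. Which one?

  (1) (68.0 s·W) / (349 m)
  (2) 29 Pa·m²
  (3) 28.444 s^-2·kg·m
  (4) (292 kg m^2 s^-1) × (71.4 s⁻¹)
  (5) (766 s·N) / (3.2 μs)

Expand each in SI base units:
  (1) [kg·m²·s⁻²] / [m] = kg·m·s⁻²
  (2) Pa·m² = N·m⁻²·m² = kg·m·s⁻²
  (3) kg·m·s⁻²
  (4) [kg·m²·s⁻¹] · [s⁻¹] = kg·m²·s⁻²
  (5) [kg·m·s⁻¹] / [s] = kg·m·s⁻²
All reduce to kg·m·s⁻² except (4), which is kg·m²·s⁻².

(4)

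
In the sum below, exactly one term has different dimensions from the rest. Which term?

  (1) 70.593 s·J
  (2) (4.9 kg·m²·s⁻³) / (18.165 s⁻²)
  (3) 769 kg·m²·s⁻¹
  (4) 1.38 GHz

In SI base units:
  (1) J·s = N·m·s = kg·m²·s⁻¹
  (2) [kg·m²·s⁻³] / [s⁻²] = kg·m²·s⁻¹
  (3) kg·m²·s⁻¹
  (4) Hz = s⁻¹
All reduce to kg·m²·s⁻¹ except (4), which is s⁻¹.

(4)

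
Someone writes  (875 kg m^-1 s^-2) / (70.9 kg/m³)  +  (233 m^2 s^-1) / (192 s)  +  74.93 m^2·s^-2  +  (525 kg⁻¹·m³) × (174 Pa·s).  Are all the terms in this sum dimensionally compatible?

No

Dimensions:
  (875 kg m^-1 s^-2) / (70.9 kg/m³):  [kg·m⁻¹·s⁻²] / [kg·m⁻³] = m²·s⁻²
  (233 m^2 s^-1) / (192 s):  [m²·s⁻¹] / [s] = m²·s⁻²
  74.93 m^2·s^-2:  m²·s⁻²
  (525 kg⁻¹·m³) × (174 Pa·s):  [kg⁻¹·m³] · [kg·m⁻¹·s⁻¹] = m²·s⁻¹
The terms do not share a single dimension (m²·s⁻² vs m²·s⁻¹).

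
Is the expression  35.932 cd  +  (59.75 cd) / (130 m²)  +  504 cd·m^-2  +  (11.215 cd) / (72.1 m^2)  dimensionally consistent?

Expand each in SI base units:
  35.932 cd:  cd
  (59.75 cd) / (130 m²):  [cd] / [m²] = m⁻²·cd
  504 cd·m^-2:  cd·m⁻² = m⁻²·cd
  (11.215 cd) / (72.1 m^2):  [cd] / [m²] = m⁻²·cd
The terms do not share a single dimension (cd vs m⁻²·cd).

No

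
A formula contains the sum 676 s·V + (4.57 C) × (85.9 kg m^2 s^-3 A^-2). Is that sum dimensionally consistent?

Yes

Work out the base dimensions of each:
  676 s·V:  V·s = J·C⁻¹·s = kg·m²·s⁻²·A⁻¹
  (4.57 C) × (85.9 kg m^2 s^-3 A^-2):  [s·A] · [kg·m²·s⁻³·A⁻²] = kg·m²·s⁻²·A⁻¹
Both are kg·m²·s⁻²·A⁻¹, so they have the same dimensions and can be added.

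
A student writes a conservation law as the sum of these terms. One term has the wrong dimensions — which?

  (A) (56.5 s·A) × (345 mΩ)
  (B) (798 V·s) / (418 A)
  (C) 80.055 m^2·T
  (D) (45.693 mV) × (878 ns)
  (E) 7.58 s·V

(B)

Expand each in SI base units:
  (A) [s·A] · [kg·m²·s⁻³·A⁻²] = kg·m²·s⁻²·A⁻¹
  (B) [kg·m²·s⁻²·A⁻¹] / [A] = kg·m²·s⁻²·A⁻²
  (C) T·m² = Wb·m⁻²·m² = kg·m²·s⁻²·A⁻¹
  (D) [kg·m²·s⁻³·A⁻¹] · [s] = kg·m²·s⁻²·A⁻¹
  (E) V·s = J·C⁻¹·s = kg·m²·s⁻²·A⁻¹
All reduce to kg·m²·s⁻²·A⁻¹ except (B), which is kg·m²·s⁻²·A⁻².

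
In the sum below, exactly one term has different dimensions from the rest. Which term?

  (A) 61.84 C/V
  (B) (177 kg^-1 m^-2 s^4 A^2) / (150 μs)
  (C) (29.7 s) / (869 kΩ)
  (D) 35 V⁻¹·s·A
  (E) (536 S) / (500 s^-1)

Reduce each to base SI dimensions:
  (A) C·V⁻¹ = s·A·(J·C⁻¹)⁻¹ = kg⁻¹·m⁻²·s⁴·A²
  (B) [kg⁻¹·m⁻²·s⁴·A²] / [s] = kg⁻¹·m⁻²·s³·A²
  (C) [s] / [kg·m²·s⁻³·A⁻²] = kg⁻¹·m⁻²·s⁴·A²
  (D) A·s·V⁻¹ = A·s·(J·C⁻¹)⁻¹ = kg⁻¹·m⁻²·s⁴·A²
  (E) [kg⁻¹·m⁻²·s³·A²] / [s⁻¹] = kg⁻¹·m⁻²·s⁴·A²
All reduce to kg⁻¹·m⁻²·s⁴·A² except (B), which is kg⁻¹·m⁻²·s³·A².

(B)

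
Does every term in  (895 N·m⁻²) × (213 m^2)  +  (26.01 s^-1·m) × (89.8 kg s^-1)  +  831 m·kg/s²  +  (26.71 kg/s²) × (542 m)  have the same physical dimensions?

Yes

In SI base units:
  (895 N·m⁻²) × (213 m^2):  [kg·m⁻¹·s⁻²] · [m²] = kg·m·s⁻²
  (26.01 s^-1·m) × (89.8 kg s^-1):  [m·s⁻¹] · [kg·s⁻¹] = kg·m·s⁻²
  831 m·kg/s²:  kg·m·s⁻²
  (26.71 kg/s²) × (542 m):  [kg·s⁻²] · [m] = kg·m·s⁻²
Every term reduces to kg·m·s⁻².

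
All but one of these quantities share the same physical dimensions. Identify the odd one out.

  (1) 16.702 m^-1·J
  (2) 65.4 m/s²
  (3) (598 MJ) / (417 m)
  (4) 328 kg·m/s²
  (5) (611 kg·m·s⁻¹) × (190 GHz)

Dimensions:
  (1) J·m⁻¹ = N·m·m⁻¹ = kg·m·s⁻²
  (2) m·s⁻²
  (3) [kg·m²·s⁻²] / [m] = kg·m·s⁻²
  (4) kg·m·s⁻²
  (5) [kg·m·s⁻¹] · [s⁻¹] = kg·m·s⁻²
All reduce to kg·m·s⁻² except (2), which is m·s⁻².

(2)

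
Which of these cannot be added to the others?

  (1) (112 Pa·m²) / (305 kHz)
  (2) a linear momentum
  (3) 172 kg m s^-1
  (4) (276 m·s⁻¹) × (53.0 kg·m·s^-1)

Expand each in SI base units:
  (1) [kg·m·s⁻²] / [s⁻¹] = kg·m·s⁻¹
  (2) [linear momentum] = kg·m·s⁻¹
  (3) kg·m·s⁻¹
  (4) [m·s⁻¹] · [kg·m·s⁻¹] = kg·m²·s⁻²
All reduce to kg·m·s⁻¹ except (4), which is kg·m²·s⁻².

(4)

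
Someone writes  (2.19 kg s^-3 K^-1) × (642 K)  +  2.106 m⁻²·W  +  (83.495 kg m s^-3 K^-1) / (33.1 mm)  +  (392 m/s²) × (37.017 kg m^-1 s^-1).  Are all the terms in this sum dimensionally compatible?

No

Expand each in SI base units:
  (2.19 kg s^-3 K^-1) × (642 K):  [kg·s⁻³·K⁻¹] · [K] = kg·s⁻³
  2.106 m⁻²·W:  W·m⁻² = J·s⁻¹·m⁻² = kg·s⁻³
  (83.495 kg m s^-3 K^-1) / (33.1 mm):  [kg·m·s⁻³·K⁻¹] / [m] = kg·s⁻³·K⁻¹
  (392 m/s²) × (37.017 kg m^-1 s^-1):  [m·s⁻²] · [kg·m⁻¹·s⁻¹] = kg·s⁻³
The terms do not share a single dimension (kg·s⁻³ vs kg·s⁻³·K⁻¹).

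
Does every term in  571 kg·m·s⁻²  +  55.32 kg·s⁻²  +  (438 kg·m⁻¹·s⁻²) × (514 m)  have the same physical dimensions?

No

Dimensions:
  571 kg·m·s⁻²:  kg·m·s⁻²
  55.32 kg·s⁻²:  kg·s⁻²
  (438 kg·m⁻¹·s⁻²) × (514 m):  [kg·m⁻¹·s⁻²] · [m] = kg·s⁻²
The terms do not share a single dimension (kg·m·s⁻² vs kg·s⁻²).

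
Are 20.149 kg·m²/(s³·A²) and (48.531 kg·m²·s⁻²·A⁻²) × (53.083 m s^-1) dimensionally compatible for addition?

Expand each in SI base units:
  20.149 kg·m²/(s³·A²):  kg·m²·s⁻³·A⁻²
  (48.531 kg·m²·s⁻²·A⁻²) × (53.083 m s^-1):  [kg·m²·s⁻²·A⁻²] · [m·s⁻¹] = kg·m³·s⁻³·A⁻²
kg·m²·s⁻³·A⁻² ≠ kg·m³·s⁻³·A⁻², so they cannot be added.

No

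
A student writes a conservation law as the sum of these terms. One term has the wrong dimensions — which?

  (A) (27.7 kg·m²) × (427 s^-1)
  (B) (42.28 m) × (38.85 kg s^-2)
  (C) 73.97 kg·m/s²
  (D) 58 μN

(A)

Work out the base dimensions of each:
  (A) [kg·m²] · [s⁻¹] = kg·m²·s⁻¹
  (B) [m] · [kg·s⁻²] = kg·m·s⁻²
  (C) kg·m·s⁻²
  (D) N = kg·m·s⁻²
All reduce to kg·m·s⁻² except (A), which is kg·m²·s⁻¹.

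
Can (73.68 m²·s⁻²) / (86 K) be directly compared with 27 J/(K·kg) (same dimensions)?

Yes

Expand each in SI base units:
  (73.68 m²·s⁻²) / (86 K):  [m²·s⁻²] / [K] = m²·s⁻²·K⁻¹
  27 J/(K·kg):  J·kg⁻¹·K⁻¹ = N·m·kg⁻¹·K⁻¹ = m²·s⁻²·K⁻¹
Both are m²·s⁻²·K⁻¹, so they have the same dimensions and can be added.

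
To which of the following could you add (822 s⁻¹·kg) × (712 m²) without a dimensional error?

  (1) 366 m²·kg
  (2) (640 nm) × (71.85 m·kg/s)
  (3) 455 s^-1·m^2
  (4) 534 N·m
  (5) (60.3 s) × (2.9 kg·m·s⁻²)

(2)

Reference: [kg·s⁻¹] · [m²] = kg·m²·s⁻¹.
Each option:
  (1) kg·m²
  (2) [m] · [kg·m·s⁻¹] = kg·m²·s⁻¹  ← same
  (3) m²·s⁻¹
  (4) N·m = kg·m·s⁻²·m = kg·m²·s⁻²
  (5) [s] · [kg·m·s⁻²] = kg·m·s⁻¹
Only (2) matches kg·m²·s⁻¹.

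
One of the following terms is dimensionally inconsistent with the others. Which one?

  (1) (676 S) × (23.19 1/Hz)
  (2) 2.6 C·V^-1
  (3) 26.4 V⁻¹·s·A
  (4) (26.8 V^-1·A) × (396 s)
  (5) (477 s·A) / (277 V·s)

(5)

Expand each in SI base units:
  (1) [kg⁻¹·m⁻²·s³·A²] · [s] = kg⁻¹·m⁻²·s⁴·A²
  (2) C·V⁻¹ = s·A·(J·C⁻¹)⁻¹ = kg⁻¹·m⁻²·s⁴·A²
  (3) A·s·V⁻¹ = A·s·(J·C⁻¹)⁻¹ = kg⁻¹·m⁻²·s⁴·A²
  (4) [kg⁻¹·m⁻²·s³·A²] · [s] = kg⁻¹·m⁻²·s⁴·A²
  (5) [s·A] / [kg·m²·s⁻²·A⁻¹] = kg⁻¹·m⁻²·s³·A²
All reduce to kg⁻¹·m⁻²·s⁴·A² except (5), which is kg⁻¹·m⁻²·s³·A².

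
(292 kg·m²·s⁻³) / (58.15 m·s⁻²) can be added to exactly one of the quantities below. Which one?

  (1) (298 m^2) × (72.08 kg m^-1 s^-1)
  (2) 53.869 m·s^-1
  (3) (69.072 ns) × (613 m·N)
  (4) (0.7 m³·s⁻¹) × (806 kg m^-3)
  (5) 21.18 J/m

Reference: [kg·m²·s⁻³] / [m·s⁻²] = kg·m·s⁻¹.
Each option:
  (1) [m²] · [kg·m⁻¹·s⁻¹] = kg·m·s⁻¹  ← same
  (2) m·s⁻¹
  (3) [s] · [kg·m²·s⁻²] = kg·m²·s⁻¹
  (4) [m³·s⁻¹] · [kg·m⁻³] = kg·s⁻¹
  (5) J·m⁻¹ = N·m·m⁻¹ = kg·m·s⁻²
Only (1) matches kg·m·s⁻¹.

(1)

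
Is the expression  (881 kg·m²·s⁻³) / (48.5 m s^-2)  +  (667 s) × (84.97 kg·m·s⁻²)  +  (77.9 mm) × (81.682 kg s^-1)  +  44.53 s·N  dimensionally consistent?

Work out the base dimensions of each:
  (881 kg·m²·s⁻³) / (48.5 m s^-2):  [kg·m²·s⁻³] / [m·s⁻²] = kg·m·s⁻¹
  (667 s) × (84.97 kg·m·s⁻²):  [s] · [kg·m·s⁻²] = kg·m·s⁻¹
  (77.9 mm) × (81.682 kg s^-1):  [m] · [kg·s⁻¹] = kg·m·s⁻¹
  44.53 s·N:  N·s = kg·m·s⁻²·s = kg·m·s⁻¹
Every term reduces to kg·m·s⁻¹.

Yes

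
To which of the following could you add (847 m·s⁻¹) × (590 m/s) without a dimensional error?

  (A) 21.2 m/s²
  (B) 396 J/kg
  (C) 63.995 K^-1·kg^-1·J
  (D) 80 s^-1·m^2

Reference: [m·s⁻¹] · [m·s⁻¹] = m²·s⁻².
Each option:
  (A) m·s⁻²
  (B) J·kg⁻¹ = N·m·kg⁻¹ = m²·s⁻²  ← same
  (C) J·kg⁻¹·K⁻¹ = N·m·kg⁻¹·K⁻¹ = m²·s⁻²·K⁻¹
  (D) m²·s⁻¹
Only (B) matches m²·s⁻².

(B)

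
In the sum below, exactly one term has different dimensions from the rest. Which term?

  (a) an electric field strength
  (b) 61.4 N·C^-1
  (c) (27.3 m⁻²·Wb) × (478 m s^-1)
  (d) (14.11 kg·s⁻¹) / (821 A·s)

Work out the base dimensions of each:
  (a) [electric field strength] = kg·m·s⁻³·A⁻¹
  (b) N·C⁻¹ = kg·m·s⁻²·(s·A)⁻¹ = kg·m·s⁻³·A⁻¹
  (c) [kg·s⁻²·A⁻¹] · [m·s⁻¹] = kg·m·s⁻³·A⁻¹
  (d) [kg·s⁻¹] / [s·A] = kg·s⁻²·A⁻¹
All reduce to kg·m·s⁻³·A⁻¹ except (d), which is kg·s⁻²·A⁻¹.

(d)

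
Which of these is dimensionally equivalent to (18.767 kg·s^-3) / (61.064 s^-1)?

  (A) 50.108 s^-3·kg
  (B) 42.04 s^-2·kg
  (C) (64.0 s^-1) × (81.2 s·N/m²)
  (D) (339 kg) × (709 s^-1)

Reference: [kg·s⁻³] / [s⁻¹] = kg·s⁻².
Each option:
  (A) kg·s⁻³
  (B) kg·s⁻²  ← same
  (C) [s⁻¹] · [kg·m⁻¹·s⁻¹] = kg·m⁻¹·s⁻²
  (D) [kg] · [s⁻¹] = kg·s⁻¹
Only (B) matches kg·s⁻².

(B)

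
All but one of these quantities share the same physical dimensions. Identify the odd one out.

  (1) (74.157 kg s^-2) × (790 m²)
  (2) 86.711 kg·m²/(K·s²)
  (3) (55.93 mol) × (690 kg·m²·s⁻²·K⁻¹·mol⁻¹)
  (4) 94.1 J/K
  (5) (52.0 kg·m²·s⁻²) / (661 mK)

(1)

Dimensions:
  (1) [kg·s⁻²] · [m²] = kg·m²·s⁻²
  (2) kg·m²·s⁻²·K⁻¹
  (3) [mol] · [kg·m²·s⁻²·K⁻¹·mol⁻¹] = kg·m²·s⁻²·K⁻¹
  (4) J·K⁻¹ = N·m·K⁻¹ = kg·m²·s⁻²·K⁻¹
  (5) [kg·m²·s⁻²] / [K] = kg·m²·s⁻²·K⁻¹
All reduce to kg·m²·s⁻²·K⁻¹ except (1), which is kg·m²·s⁻².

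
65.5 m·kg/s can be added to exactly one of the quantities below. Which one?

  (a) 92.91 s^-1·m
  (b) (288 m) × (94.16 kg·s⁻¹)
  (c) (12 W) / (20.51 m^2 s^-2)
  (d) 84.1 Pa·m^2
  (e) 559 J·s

(b)

Reference: kg·m·s⁻¹.
Each option:
  (a) m·s⁻¹
  (b) [m] · [kg·s⁻¹] = kg·m·s⁻¹  ← same
  (c) [kg·m²·s⁻³] / [m²·s⁻²] = kg·s⁻¹
  (d) Pa·m² = N·m⁻²·m² = kg·m·s⁻²
  (e) J·s = N·m·s = kg·m²·s⁻¹
Only (b) matches kg·m·s⁻¹.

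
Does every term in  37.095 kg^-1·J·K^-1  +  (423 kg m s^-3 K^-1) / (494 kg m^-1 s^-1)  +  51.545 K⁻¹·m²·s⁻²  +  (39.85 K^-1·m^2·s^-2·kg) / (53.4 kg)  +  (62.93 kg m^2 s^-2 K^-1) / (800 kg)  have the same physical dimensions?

Work out the base dimensions of each:
  37.095 kg^-1·J·K^-1:  J·kg⁻¹·K⁻¹ = N·m·kg⁻¹·K⁻¹ = m²·s⁻²·K⁻¹
  (423 kg m s^-3 K^-1) / (494 kg m^-1 s^-1):  [kg·m·s⁻³·K⁻¹] / [kg·m⁻¹·s⁻¹] = m²·s⁻²·K⁻¹
  51.545 K⁻¹·m²·s⁻²:  m²·s⁻²·K⁻¹
  (39.85 K^-1·m^2·s^-2·kg) / (53.4 kg):  [kg·m²·s⁻²·K⁻¹] / [kg] = m²·s⁻²·K⁻¹
  (62.93 kg m^2 s^-2 K^-1) / (800 kg):  [kg·m²·s⁻²·K⁻¹] / [kg] = m²·s⁻²·K⁻¹
Every term reduces to m²·s⁻²·K⁻¹.

Yes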